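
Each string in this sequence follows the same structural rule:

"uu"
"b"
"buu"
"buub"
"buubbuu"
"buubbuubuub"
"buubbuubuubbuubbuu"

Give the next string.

From term 3 onward, concatenate the last term with the second-to-last: b·uu = buu, buu·b = buub, …
Continuing: buubbuubuubbuubbuu · buubbuubuub gives term 8.

buubbuubuubbuubbuubuubbuubuub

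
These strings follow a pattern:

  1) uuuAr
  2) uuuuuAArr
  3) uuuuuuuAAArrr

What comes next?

Term n consists of 2n-1 u's, followed by n-1 A's, followed by n-1 r's, where the shown terms are n = 2, 3, 4.
At n = 5 the blocks have lengths 9, 4, 4.

uuuuuuuuuAAAArrrr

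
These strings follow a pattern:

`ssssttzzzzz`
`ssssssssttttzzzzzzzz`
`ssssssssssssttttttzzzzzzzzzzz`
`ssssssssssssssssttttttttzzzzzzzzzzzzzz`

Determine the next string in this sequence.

ssssssssssssssssssssttttttttttzzzzzzzzzzzzzzzzz

The n-th term is 4n s's then 2n t's then 3n+2 z's (n = 1, 2, …).
At n = 5 the blocks have lengths 20, 10, 17.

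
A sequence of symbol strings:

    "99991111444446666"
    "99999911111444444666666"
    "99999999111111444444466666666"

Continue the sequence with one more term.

99999999991111111444444446666666666

Reading off run lengths: 9 runs 4, 6, 8; 1 runs 4, 5, 6; 4 runs 5, 6, 7; 6 runs 4, 6, 8 — each is linear in n, where the shown terms are n = 2, 3, 4.
For the next term, n = 5, so the run lengths are 10, 7, 8, 10.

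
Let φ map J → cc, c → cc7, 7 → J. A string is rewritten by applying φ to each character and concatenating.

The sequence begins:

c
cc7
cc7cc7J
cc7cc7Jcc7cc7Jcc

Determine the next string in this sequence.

cc7cc7Jcc7cc7Jcccc7cc7Jcc7cc7Jcccc7cc7

φ(cc7cc7Jcc7cc7Jcc) expands symbol-by-symbol to cc7 cc7 J cc7 cc7 J cc cc7 cc7 J cc7 cc7 J cc cc7 cc7; joining the 16 pieces gives the next term.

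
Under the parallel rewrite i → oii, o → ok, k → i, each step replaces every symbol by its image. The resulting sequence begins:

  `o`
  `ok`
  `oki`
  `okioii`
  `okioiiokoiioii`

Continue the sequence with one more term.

okioiiokoiioiiokiokoiioiiokoiioii

φ(okioiiokoiioii) expands symbol-by-symbol to ok i oii ok oii oii ok i ok oii oii ok oii oii; joining the 14 pieces gives the next term.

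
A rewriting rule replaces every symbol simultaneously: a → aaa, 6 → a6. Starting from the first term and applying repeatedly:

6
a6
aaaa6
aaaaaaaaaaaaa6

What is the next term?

aaaaaaaaaaaaaaaaaaaaaaaaaaaaaaaaaaaaaaaa6

Replace each of the 14 characters of aaaaaaaaaaaaa6 in place — aaa aaa aaa aaa aaa aaa aaa aaa aaa aaa aaa aaa aaa a6 — and concatenate.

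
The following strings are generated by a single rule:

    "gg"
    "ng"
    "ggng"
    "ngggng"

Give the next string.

ggngngggng

From term 3 onward, concatenate the second-to-last term with the last: gg·ng = ggng, ng·ggng = ngggng, …
Continuing: ggng · ngggng gives term 5.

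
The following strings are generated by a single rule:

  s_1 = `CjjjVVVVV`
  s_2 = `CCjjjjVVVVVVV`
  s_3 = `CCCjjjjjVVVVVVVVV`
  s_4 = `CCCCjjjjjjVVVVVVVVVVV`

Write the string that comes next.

CCCCCjjjjjjjVVVVVVVVVVVVV

The n-th term is n-1 C's then n+1 j's then 2n+1 V's, where the shown terms are n = 2, 3, 4, 5.
For the next term, n = 6, so the run lengths are 5, 7, 13.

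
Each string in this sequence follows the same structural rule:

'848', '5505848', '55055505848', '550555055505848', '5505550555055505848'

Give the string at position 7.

Every step adds 5505 at the front: s(k+1) = 5505·s(k).
From 5505550555055505848, 2 further steps: 5505550555055505848 → 55055505550555055505848 → (answer).

550555055505550555055505848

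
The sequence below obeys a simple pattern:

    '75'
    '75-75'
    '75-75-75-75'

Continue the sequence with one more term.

75-75-75-75-75-75-75-75

Each string is two copies of the previous one joined by '-'.
So the next term is two copies of 75-75-75-75 with '-' between the halves.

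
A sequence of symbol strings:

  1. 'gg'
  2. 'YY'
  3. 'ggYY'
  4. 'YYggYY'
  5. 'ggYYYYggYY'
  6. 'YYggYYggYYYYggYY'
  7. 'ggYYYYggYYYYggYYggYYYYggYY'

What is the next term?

Each term (from the third on) is the two preceding terms concatenated in order: term 3 = gg·YY = ggYY.
The next term joins YYggYYggYYYYggYY and ggYYYYggYYYYggYYggYYYYggYY.

YYggYYggYYYYggYYggYYYYggYYYYggYYggYYYYggYY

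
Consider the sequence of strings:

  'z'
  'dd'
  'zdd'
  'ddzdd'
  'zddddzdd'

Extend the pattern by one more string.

This is a Fibonacci-style word recurrence s(k) = s(k−2)·s(k−1): e.g. z·dd = zdd.
Continuing: ddzdd · zddddzdd gives term 6.

ddzddzddddzdd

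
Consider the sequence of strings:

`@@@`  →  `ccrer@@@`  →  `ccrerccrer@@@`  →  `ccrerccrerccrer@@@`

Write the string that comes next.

ccrerccrerccrerccrer@@@

Each term is the previous one with ccrer prepended.
So the next term is ccrer·ccrerccrerccrer@@@.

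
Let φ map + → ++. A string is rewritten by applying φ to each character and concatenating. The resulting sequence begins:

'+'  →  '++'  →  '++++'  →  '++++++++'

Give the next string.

++++++++++++++++

Rewriting each symbol of ++++++++: +→++, +→++, +→++, +→++, +→++, +→++, +→++, +→++, which concatenates to ++ ++ ++ ++ ++ ++ ++ ++.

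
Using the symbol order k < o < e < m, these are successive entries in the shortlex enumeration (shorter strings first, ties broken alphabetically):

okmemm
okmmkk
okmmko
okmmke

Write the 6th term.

Advancing 2 positions from okmmke through okmmke → okmmkm reaches term 6.

okmmok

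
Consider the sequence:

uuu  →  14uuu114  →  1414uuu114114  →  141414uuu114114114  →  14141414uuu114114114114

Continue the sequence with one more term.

Every step adds 14 to the front and 114 to the end of the previous string.
Applying this once more to 14141414uuu114114114114:

1414141414uuu114114114114114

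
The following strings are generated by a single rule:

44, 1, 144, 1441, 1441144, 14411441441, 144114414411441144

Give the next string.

From term 3 onward, concatenate the last term with the second-to-last: 1·44 = 144, 144·1 = 1441, …
The next term joins 144114414411441144 and 14411441441.

14411441441144114414411441441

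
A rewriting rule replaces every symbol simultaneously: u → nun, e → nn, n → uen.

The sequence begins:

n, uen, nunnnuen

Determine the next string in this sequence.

uennunuenuenuennunnnuen

Expanding nunnnuen: n→uen, u→nun, n→uen, n→uen, n→uen, u→nun, e→nn, n→uen. Concatenated: uen nun uen uen uen nun nn uen.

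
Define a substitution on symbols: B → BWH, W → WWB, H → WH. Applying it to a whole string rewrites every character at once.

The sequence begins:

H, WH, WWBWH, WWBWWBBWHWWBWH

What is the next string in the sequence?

Rewriting the 14 symbols of WWBWWBBWHWWBWH one by one yields WWB WWB BWH WWB WWB BWH BWH WWB WH WWB WWB BWH WWB WH; concatenated:

WWBWWBBWHWWBWWBBWHBWHWWBWHWWBWWBBWHWWBWH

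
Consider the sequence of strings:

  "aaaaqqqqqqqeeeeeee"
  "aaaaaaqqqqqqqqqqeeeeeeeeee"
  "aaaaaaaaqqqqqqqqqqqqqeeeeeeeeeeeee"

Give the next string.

aaaaaaaaaaqqqqqqqqqqqqqqqqeeeeeeeeeeeeeeee

The n-th term is 2n-2 a's then 3n-2 q's then 3n-2 e's, where the shown terms are n = 3, 4, 5.
For the next term, n = 6, so the run lengths are 10, 16, 16.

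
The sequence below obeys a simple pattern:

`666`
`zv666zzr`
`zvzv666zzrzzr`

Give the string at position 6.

zvzvzvzvzv666zzrzzrzzrzzrzzr

Every step adds zv to the front and zzr to the end of the previous string.
From zvzv666zzrzzr, 3 further steps: zvzv666zzrzzr → zvzvzv666zzrzzrzzr → zvzvzvzv666zzrzzrzzrzzr → (answer).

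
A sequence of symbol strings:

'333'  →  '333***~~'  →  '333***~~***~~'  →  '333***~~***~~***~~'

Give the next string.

333***~~***~~***~~***~~

Every step adds ***~~ to the end: s(k+1) = s(k)·***~~.
So the next term is 333***~~***~~***~~·***~~.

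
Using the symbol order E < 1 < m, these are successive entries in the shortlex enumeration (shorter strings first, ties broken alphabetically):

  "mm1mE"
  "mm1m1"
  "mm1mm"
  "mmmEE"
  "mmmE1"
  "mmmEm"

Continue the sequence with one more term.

Find the rightmost character of mmmEm below m, bump it to the next letter, and reset everything to its right to E.

mmm1E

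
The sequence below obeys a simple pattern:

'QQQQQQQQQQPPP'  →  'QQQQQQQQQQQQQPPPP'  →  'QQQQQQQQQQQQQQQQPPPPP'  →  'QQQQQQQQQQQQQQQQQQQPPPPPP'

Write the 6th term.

The n-th term is 3n+1 Q's then n P's, where the shown terms are n = 3, 4, 5, 6.
At n = 8 the blocks have lengths 25, 8.

QQQQQQQQQQQQQQQQQQQQQQQQQPPPPPPPP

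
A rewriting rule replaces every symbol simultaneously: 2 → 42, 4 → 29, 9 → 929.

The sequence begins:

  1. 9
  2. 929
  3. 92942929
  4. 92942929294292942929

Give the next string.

φ(92942929294292942929) expands symbol-by-symbol to 929 42 929 29 42 929 42 929 42 929 29 42 929 42 929 29 42 929 42 929; joining the 20 pieces gives the next term.

9294292929429294292942929294292942929294292942929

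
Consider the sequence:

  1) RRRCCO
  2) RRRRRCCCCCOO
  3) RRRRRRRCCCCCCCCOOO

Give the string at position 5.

RRRRRRRRRRRCCCCCCCCCCCCCCOOOOO

Reading off run lengths: R runs 3, 5, 7; C runs 2, 5, 8; O runs 1, 2, 3 — each is linear in n (n = 1, 2, …).
At n = 5 the blocks have lengths 11, 14, 5.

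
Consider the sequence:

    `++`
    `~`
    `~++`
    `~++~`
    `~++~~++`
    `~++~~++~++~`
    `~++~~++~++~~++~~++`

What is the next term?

This is a Fibonacci-style word recurrence s(k) = s(k−1)·s(k−2): e.g. ~·++ = ~++.
The next term joins ~++~~++~++~~++~~++ and ~++~~++~++~.

~++~~++~++~~++~~++~++~~++~++~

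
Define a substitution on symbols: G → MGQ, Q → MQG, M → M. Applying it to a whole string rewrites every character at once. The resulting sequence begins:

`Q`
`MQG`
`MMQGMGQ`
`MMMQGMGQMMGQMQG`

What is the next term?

φ(MMMQGMGQMMGQMQG) expands symbol-by-symbol to M M M MQG MGQ M MGQ MQG M M MGQ MQG M MQG MGQ; joining the 15 pieces gives the next term.

MMMMQGMGQMMGQMQGMMMGQMQGMMQGMGQ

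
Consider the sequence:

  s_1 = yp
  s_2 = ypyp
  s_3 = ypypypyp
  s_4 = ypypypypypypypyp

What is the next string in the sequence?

Every step duplicates the string.
One more doubling of ypypypypypypypyp gives the answer.

ypypypypypypypypypypypypypypypyp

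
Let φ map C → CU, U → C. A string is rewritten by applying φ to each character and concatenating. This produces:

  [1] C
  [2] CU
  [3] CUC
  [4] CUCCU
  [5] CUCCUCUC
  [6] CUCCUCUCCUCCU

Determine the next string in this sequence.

CUCCUCUCCUCCUCUCCUCUC

Applying the rule to each of the 13 symbols of CUCCUCUCCUCCU gives the pieces CU C CU CU C CU C CU CU C CU CU C, which concatenate to the answer.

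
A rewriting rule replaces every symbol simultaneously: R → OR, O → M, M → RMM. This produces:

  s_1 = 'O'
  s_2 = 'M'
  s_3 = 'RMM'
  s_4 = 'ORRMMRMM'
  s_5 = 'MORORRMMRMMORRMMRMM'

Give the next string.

Rewriting the 19 symbols of MORORRMMRMMORRMMRMM one by one yields RMM M OR M OR OR RMM RMM OR RMM RMM M OR OR RMM RMM OR RMM RMM; concatenated:

RMMMORMORORRMMRMMORRMMRMMMORORRMMRMMORRMMRMM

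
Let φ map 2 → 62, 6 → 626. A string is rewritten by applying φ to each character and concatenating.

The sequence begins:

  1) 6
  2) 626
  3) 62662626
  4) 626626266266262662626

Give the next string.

Replace each of the 21 characters of 626626266266262662626 in place — 626 62 626 626 62 626 62 626 626 62 626 626 62 626 62 626 626 62 626 62 626 — and concatenate.

6266262662662626626266266262662662626626266266262662626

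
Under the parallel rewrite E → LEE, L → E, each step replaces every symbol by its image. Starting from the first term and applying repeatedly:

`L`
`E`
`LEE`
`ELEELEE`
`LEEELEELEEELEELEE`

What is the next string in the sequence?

φ(LEEELEELEEELEELEE) expands symbol-by-symbol to E LEE LEE LEE E LEE LEE E LEE LEE LEE E LEE LEE E LEE LEE; joining the 17 pieces gives the next term.

ELEELEELEEELEELEEELEELEELEEELEELEEELEELEE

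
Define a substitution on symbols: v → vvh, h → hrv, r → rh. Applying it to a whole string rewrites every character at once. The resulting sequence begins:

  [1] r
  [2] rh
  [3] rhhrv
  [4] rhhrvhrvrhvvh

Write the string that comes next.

rhhrvhrvrhvvhhrvrhvvhrhhrvvvhvvhhrv

φ(rhhrvhrvrhvvh) expands symbol-by-symbol to rh hrv hrv rh vvh hrv rh vvh rh hrv vvh vvh hrv; joining the 13 pieces gives the next term.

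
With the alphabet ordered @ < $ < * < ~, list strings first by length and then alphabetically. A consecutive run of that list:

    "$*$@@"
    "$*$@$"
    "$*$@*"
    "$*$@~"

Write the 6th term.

Continuing the enumeration 2 steps past $*$@~: $*$@~ → $*$$@ → (answer).

$*$$$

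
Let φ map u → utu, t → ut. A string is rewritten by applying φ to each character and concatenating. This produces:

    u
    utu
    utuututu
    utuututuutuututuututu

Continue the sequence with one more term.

utuututuutuututuututuutuututuutuututuututuutuututuututu

Replace each of the 21 characters of utuututuutuututuututu in place — utu ut utu utu ut utu ut utu utu ut utu utu ut utu ut utu utu ut utu ut utu — and concatenate.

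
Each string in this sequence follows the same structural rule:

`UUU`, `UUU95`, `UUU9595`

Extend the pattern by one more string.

The strings grow by a fixed suffix 95 each time.
Applying this once more to UUU9595:

UUU959595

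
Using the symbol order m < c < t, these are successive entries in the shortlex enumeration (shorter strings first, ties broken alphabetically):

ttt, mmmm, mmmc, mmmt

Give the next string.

Find the rightmost character of mmmt below t, bump it to the next letter, and reset everything to its right to m.

mmcm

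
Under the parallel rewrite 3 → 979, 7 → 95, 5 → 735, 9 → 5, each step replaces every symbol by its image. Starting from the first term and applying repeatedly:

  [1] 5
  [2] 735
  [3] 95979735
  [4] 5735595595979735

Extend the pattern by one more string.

7359597973573557357355735595595979735

Applying the rule to each of the 16 symbols of 5735595595979735 gives the pieces 735 95 979 735 735 5 735 735 5 735 5 95 5 95 979 735, which concatenate to the answer.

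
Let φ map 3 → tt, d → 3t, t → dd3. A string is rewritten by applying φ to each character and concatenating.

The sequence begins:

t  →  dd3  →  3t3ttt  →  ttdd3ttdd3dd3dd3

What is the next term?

dd3dd33t3tttdd3dd33t3ttt3t3ttt3t3ttt

Applying the rule to each of the 16 symbols of ttdd3ttdd3dd3dd3 gives the pieces dd3 dd3 3t 3t tt dd3 dd3 3t 3t tt 3t 3t tt 3t 3t tt, which concatenate to the answer.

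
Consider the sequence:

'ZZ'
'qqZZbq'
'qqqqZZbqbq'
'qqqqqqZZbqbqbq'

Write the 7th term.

Every step adds qq to the front and bq to the end of the previous string.
From qqqqqqZZbqbqbq, 3 further steps: qqqqqqZZbqbqbq → qqqqqqqqZZbqbqbqbq → qqqqqqqqqqZZbqbqbqbqbq → (answer).

qqqqqqqqqqqqZZbqbqbqbqbqbq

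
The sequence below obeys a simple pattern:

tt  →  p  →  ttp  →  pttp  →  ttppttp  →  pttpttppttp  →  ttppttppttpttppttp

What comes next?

Each term (from the third on) is the two preceding terms concatenated in order: term 3 = tt·p = ttp.
Continuing: pttpttppttp · ttppttppttpttppttp gives term 8.

pttpttppttpttppttppttpttppttp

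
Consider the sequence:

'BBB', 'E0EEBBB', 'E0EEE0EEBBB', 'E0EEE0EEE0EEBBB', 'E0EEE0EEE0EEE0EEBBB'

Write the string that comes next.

Every step adds E0EE at the front: s(k+1) = E0EE·s(k).
Applying this once more to E0EEE0EEE0EEE0EEBBB:

E0EEE0EEE0EEE0EEE0EEBBB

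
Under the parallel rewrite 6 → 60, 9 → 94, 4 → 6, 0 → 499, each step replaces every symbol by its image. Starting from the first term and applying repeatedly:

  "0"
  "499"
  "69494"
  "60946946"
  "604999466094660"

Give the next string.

604996949494660604999466060499

Replace each of the 15 characters of 604999466094660 in place — 60 499 6 94 94 94 6 60 60 499 94 6 60 60 499 — and concatenate.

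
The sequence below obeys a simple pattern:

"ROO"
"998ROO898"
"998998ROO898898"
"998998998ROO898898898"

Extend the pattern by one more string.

998998998998ROO898898898898

Each term wraps the previous one in 998 on the left and 898 on the right.
So the next term is 998·998998998ROO898898898·898.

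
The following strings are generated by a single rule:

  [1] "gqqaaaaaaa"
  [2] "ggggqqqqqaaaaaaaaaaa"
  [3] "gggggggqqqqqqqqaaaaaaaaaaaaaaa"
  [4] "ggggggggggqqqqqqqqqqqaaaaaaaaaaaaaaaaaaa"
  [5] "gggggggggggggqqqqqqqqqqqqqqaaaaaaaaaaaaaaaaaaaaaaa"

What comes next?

ggggggggggggggggqqqqqqqqqqqqqqqqqaaaaaaaaaaaaaaaaaaaaaaaaaaa

Reading off run lengths: g runs 1, 4, 7, 10, 13; q runs 2, 5, 8, 11, 14; a runs 7, 11, 15, 19, 23 — each is linear in n (n = 1, 2, …).
At n = 6 the blocks have lengths 16, 17, 27.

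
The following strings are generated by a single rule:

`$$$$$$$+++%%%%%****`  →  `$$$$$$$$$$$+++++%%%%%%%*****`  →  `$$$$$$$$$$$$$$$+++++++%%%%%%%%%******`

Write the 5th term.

$$$$$$$$$$$$$$$$$$$$$$$+++++++++++%%%%%%%%%%%%%********

Each string has the form $^{4n+3} +^{2n+1} %^{2n+3} *^{n+3} (n = 1, 2, …).
At n = 5 the blocks have lengths 23, 11, 13, 8.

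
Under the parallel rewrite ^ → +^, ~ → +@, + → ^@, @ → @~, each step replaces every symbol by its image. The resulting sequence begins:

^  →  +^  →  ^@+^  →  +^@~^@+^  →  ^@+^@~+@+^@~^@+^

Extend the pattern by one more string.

φ(^@+^@~+@+^@~^@+^) expands symbol-by-symbol to +^ @~ ^@ +^ @~ +@ ^@ @~ ^@ +^ @~ +@ +^ @~ ^@ +^; joining the 16 pieces gives the next term.

+^@~^@+^@~+@^@@~^@+^@~+@+^@~^@+^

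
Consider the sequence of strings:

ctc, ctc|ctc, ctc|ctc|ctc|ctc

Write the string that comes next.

ctc|ctc|ctc|ctc|ctc|ctc|ctc|ctc

s(k+1) = s(k)·|·s(k) — each term doubles the last with '|' between the halves.
One more doubling of ctc|ctc|ctc|ctc gives the answer.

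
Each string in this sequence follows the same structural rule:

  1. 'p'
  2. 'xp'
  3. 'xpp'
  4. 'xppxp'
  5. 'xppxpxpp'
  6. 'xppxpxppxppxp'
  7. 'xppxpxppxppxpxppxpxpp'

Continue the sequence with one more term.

Each term (from the third on) is the previous term followed by the one before it: term 3 = xp·p = xpp.
The next term joins xppxpxppxppxpxppxpxpp and xppxpxppxppxp.

xppxpxppxppxpxppxpxppxppxpxppxppxp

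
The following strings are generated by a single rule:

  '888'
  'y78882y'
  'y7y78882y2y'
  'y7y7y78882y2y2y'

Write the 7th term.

Every step adds y7 to the front and 2y to the end of the previous string.
From y7y7y78882y2y2y, 3 further steps: y7y7y78882y2y2y → y7y7y7y78882y2y2y2y → y7y7y7y7y78882y2y2y2y2y → (answer).

y7y7y7y7y7y78882y2y2y2y2y2y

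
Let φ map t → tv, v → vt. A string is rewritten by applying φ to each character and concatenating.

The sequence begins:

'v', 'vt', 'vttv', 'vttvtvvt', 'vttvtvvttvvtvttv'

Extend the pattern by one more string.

Applying the rule to each of the 16 symbols of vttvtvvttvvtvttv gives the pieces vt tv tv vt tv vt vt tv tv vt vt tv vt tv tv vt, which concatenate to the answer.

vttvtvvttvvtvttvtvvtvttvvttvtvvt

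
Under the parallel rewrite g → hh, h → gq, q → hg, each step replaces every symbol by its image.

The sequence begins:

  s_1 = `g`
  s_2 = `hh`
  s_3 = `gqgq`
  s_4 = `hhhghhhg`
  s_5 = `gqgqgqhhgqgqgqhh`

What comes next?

Applying the rule to each of the 16 symbols of gqgqgqhhgqgqgqhh gives the pieces hh hg hh hg hh hg gq gq hh hg hh hg hh hg gq gq, which concatenate to the answer.

hhhghhhghhhggqgqhhhghhhghhhggqgq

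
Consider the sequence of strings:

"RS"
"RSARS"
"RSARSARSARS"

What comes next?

Every step duplicates the string with 'A' between the halves.
Doubling RSARSARSARS with 'A' between the halves:

RSARSARSARSARSARSARSARS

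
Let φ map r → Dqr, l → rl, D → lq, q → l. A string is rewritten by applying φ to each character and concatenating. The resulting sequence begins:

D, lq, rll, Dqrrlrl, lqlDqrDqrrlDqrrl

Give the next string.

rllrllqlDqrlqlDqrDqrrllqlDqrDqrrl

Applying the rule to each of the 16 symbols of lqlDqrDqrrlDqrrl gives the pieces rl l rl lq l Dqr lq l Dqr Dqr rl lq l Dqr Dqr rl, which concatenate to the answer.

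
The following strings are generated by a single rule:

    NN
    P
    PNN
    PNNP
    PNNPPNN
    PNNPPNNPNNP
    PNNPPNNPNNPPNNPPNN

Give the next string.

From term 3 onward, concatenate the last term with the second-to-last: P·NN = PNN, PNN·P = PNNP, …
So term 8 is PNNPPNNPNNPPNNPPNN·PNNPPNNPNNP.

PNNPPNNPNNPPNNPPNNPNNPPNNPNNP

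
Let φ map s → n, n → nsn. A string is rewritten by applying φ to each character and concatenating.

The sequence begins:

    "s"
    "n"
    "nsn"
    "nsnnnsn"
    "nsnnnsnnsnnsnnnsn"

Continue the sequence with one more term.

Rewriting the 17 symbols of nsnnnsnnsnnsnnnsn one by one yields nsn n nsn nsn nsn n nsn nsn n nsn nsn n nsn nsn nsn n nsn; concatenated:

nsnnnsnnsnnsnnnsnnsnnnsnnsnnnsnnsnnsnnnsn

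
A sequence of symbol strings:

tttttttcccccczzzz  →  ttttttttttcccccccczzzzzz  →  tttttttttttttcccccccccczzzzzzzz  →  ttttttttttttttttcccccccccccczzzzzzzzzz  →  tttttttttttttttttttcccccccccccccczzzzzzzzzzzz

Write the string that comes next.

ttttttttttttttttttttttcccccccccccccccczzzzzzzzzzzzzz

Each string has the form t^{3n-2} c^{2n} z^{2n-2}, where the shown terms are n = 3, 4, 5, 6, 7.
Setting n = 8 gives 22, 16, 14 characters in each block.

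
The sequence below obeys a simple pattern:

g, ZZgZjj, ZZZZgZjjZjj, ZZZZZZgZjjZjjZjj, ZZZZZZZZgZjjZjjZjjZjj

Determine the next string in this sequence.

Every step adds ZZ to the front and Zjj to the end of the previous string.
One more step from ZZZZZZZZgZjjZjjZjjZjj gives the answer.

ZZZZZZZZZZgZjjZjjZjjZjjZjj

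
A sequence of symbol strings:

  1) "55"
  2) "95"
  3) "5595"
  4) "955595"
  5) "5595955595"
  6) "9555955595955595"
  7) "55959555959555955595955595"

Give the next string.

955595559595559555959555959555955595955595

Each term (from the third on) is the two preceding terms concatenated in order: term 3 = 55·95 = 5595.
Continuing: 9555955595955595 · 55959555959555955595955595 gives term 8.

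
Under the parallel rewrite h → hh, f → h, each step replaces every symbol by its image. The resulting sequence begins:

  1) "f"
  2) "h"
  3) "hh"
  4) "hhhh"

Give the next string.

Apply φ to hhhh symbol by symbol: h→hh, h→hh, h→hh, h→hh; joined: hh hh hh hh.

hhhhhhhh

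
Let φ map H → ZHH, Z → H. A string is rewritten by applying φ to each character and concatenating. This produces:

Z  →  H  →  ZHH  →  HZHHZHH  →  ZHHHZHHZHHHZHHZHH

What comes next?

HZHHZHHZHHHZHHZHHHZHHZHHZHHHZHHZHHHZHHZHH

Replace each of the 17 characters of ZHHHZHHZHHHZHHZHH in place — H ZHH ZHH ZHH H ZHH ZHH H ZHH ZHH ZHH H ZHH ZHH H ZHH ZHH — and concatenate.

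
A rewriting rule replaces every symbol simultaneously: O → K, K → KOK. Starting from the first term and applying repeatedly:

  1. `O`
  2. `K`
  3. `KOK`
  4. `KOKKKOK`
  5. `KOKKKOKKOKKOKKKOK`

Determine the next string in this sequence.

Replace each of the 17 characters of KOKKKOKKOKKOKKKOK in place — KOK K KOK KOK KOK K KOK KOK K KOK KOK K KOK KOK KOK K KOK — and concatenate.

KOKKKOKKOKKOKKKOKKOKKKOKKOKKKOKKOKKOKKKOK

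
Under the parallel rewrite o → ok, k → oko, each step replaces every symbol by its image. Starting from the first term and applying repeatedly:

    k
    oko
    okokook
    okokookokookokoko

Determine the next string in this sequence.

okokookokookokokookokookokokookokookokook

φ(okokookokookokoko) expands symbol-by-symbol to ok oko ok oko ok ok oko ok oko ok ok oko ok oko ok oko ok; joining the 17 pieces gives the next term.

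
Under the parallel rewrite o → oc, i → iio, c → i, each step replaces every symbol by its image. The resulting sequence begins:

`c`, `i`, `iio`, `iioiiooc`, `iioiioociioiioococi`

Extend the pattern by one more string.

iioiioociioiioocociiioiioociioiioocociociiio

φ(iioiioociioiioococi) expands symbol-by-symbol to iio iio oc iio iio oc oc i iio iio oc iio iio oc oc i oc i iio; joining the 19 pieces gives the next term.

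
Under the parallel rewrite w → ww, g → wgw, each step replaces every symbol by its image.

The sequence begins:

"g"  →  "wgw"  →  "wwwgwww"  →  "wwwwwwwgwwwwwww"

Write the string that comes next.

Applying the rule to each of the 15 symbols of wwwwwwwgwwwwwww gives the pieces ww ww ww ww ww ww ww wgw ww ww ww ww ww ww ww, which concatenate to the answer.

wwwwwwwwwwwwwwwgwwwwwwwwwwwwwww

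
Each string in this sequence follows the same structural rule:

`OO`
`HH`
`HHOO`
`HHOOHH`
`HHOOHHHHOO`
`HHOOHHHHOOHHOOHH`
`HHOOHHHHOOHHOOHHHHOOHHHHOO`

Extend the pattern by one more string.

HHOOHHHHOOHHOOHHHHOOHHHHOOHHOOHHHHOOHHOOHH

This is a Fibonacci-style word recurrence s(k) = s(k−1)·s(k−2): e.g. HH·OO = HHOO.
The next term joins HHOOHHHHOOHHOOHHHHOOHHHHOO and HHOOHHHHOOHHOOHH.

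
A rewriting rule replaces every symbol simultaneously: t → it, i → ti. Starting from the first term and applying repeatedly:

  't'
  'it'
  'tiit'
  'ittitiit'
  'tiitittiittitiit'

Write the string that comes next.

Rewriting the 16 symbols of tiitittiittitiit one by one yields it ti ti it ti it it ti ti it it ti it ti ti it; concatenated:

ittitiittiitittitiitittiittitiit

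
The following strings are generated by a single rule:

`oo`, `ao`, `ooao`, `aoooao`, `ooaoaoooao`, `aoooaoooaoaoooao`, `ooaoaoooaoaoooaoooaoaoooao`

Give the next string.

This is a Fibonacci-style word recurrence s(k) = s(k−2)·s(k−1): e.g. oo·ao = ooao.
Continuing: aoooaoooaoaoooao · ooaoaoooaoaoooaoooaoaoooao gives term 8.

aoooaoooaoaoooaoooaoaoooaoaoooaoooaoaoooao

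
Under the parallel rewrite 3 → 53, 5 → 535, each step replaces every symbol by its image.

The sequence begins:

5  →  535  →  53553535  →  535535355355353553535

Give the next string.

5355353553553535535355355353553553535535355355353553535

Applying the rule to each of the 21 symbols of 535535355355353553535 gives the pieces 535 53 535 535 53 535 53 535 535 53 535 535 53 535 53 535 535 53 535 53 535, which concatenate to the answer.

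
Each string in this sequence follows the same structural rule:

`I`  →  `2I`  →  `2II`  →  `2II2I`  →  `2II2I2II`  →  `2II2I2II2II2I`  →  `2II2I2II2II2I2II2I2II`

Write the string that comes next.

Each term (from the third on) is the previous term followed by the one before it: term 3 = 2I·I = 2II.
The next term joins 2II2I2II2II2I2II2I2II and 2II2I2II2II2I.

2II2I2II2II2I2II2I2II2II2I2II2II2I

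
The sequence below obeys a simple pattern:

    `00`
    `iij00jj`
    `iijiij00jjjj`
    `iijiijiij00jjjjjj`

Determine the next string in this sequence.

s(k+1) = iij·s(k)·jj, so each term gains iij as a prefix and jj as a suffix.
So the next term is iij·iijiijiij00jjjjjj·jj.

iijiijiijiij00jjjjjjjj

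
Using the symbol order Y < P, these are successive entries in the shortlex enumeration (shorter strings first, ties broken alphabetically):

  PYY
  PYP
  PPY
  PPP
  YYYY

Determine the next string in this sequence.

YYYP

The successor of YYYY increments the rightmost position that isn't already P and resets every position after it to Y.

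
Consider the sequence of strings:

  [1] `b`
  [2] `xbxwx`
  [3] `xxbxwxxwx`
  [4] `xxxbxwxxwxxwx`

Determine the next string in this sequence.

xxxxbxwxxwxxwxxwx

Each term wraps the previous one in x on the left and xwx on the right.
So the next term is x·xxxbxwxxwxxwx·xwx.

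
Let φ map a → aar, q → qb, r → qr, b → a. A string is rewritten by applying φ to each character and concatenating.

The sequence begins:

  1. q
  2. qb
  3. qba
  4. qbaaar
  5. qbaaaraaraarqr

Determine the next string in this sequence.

Rewriting the 14 symbols of qbaaaraaraarqr one by one yields qb a aar aar aar qr aar aar qr aar aar qr qb qr; concatenated:

qbaaaraaraarqraaraarqraaraarqrqbqr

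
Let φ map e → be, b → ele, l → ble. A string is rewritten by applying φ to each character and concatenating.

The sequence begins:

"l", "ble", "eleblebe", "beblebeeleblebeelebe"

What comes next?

elebeeleblebeelebebeblebeeleblebeelebebeblebeelebe

φ(beblebeeleblebeelebe) expands symbol-by-symbol to ele be ele ble be ele be be ble be ele ble be ele be be ble be ele be; joining the 20 pieces gives the next term.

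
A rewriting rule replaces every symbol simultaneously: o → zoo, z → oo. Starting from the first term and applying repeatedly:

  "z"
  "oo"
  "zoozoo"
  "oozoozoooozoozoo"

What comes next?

Rewriting the 16 symbols of oozoozoooozoozoo one by one yields zoo zoo oo zoo zoo oo zoo zoo zoo zoo oo zoo zoo oo zoo zoo; concatenated:

zoozoooozoozoooozoozoozoozoooozoozoooozoozoo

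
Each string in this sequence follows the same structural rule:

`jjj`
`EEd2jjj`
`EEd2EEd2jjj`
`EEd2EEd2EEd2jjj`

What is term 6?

EEd2EEd2EEd2EEd2EEd2jjj

Every step adds EEd2 at the front: s(k+1) = EEd2·s(k).
From EEd2EEd2EEd2jjj, 2 further steps: EEd2EEd2EEd2jjj → EEd2EEd2EEd2EEd2jjj → (answer).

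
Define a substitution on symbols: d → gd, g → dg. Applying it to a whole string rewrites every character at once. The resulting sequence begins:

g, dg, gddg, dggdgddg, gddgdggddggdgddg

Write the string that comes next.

Applying the rule to each of the 16 symbols of gddgdggddggdgddg gives the pieces dg gd gd dg gd dg dg gd gd dg dg gd dg gd gd dg, which concatenate to the answer.

dggdgddggddgdggdgddgdggddggdgddg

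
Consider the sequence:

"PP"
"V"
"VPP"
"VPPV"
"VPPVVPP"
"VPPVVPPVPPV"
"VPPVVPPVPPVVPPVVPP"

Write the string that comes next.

Each term (from the third on) is the previous term followed by the one before it: term 3 = V·PP = VPP.
So term 8 is VPPVVPPVPPVVPPVVPP·VPPVVPPVPPV.

VPPVVPPVPPVVPPVVPPVPPVVPPVPPV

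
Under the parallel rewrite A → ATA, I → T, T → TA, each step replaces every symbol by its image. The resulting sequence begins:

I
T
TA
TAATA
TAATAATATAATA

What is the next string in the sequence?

Rewriting the 13 symbols of TAATAATATAATA one by one yields TA ATA ATA TA ATA ATA TA ATA TA ATA ATA TA ATA; concatenated:

TAATAATATAATAATATAATATAATAATATAATA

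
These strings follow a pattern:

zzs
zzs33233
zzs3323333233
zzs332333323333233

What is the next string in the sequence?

The strings grow by a fixed suffix 33233 each time.
Applying this once more to zzs332333323333233:

zzs33233332333323333233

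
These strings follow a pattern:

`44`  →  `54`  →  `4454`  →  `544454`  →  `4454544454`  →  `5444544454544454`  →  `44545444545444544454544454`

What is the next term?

544454445454445444545444545444544454544454

This is a Fibonacci-style word recurrence s(k) = s(k−2)·s(k−1): e.g. 44·54 = 4454.
So term 8 is 5444544454544454·44545444545444544454544454.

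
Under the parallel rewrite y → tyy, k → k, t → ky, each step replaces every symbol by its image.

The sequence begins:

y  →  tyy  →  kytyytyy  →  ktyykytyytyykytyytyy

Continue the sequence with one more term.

Replace each of the 20 characters of ktyykytyytyykytyytyy in place — k ky tyy tyy k tyy ky tyy tyy ky tyy tyy k tyy ky tyy tyy ky tyy tyy — and concatenate.

kkytyytyyktyykytyytyykytyytyyktyykytyytyykytyytyy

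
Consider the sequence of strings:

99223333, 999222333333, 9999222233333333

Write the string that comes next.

99999222223333333333

The n-th term is n 9's then n 2's then 2n 3's, where the shown terms are n = 2, 3, 4.
Setting n = 5 gives 5, 5, 10 characters in each block.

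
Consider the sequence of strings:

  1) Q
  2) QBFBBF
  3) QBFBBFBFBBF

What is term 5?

Every step adds BFBBF to the end: s(k+1) = s(k)·BFBBF.
From QBFBBFBFBBF, 2 further steps: QBFBBFBFBBF → QBFBBFBFBBFBFBBF → (answer).

QBFBBFBFBBFBFBBFBFBBF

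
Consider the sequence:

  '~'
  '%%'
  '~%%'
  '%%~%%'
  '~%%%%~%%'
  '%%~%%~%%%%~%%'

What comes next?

From term 3 onward, concatenate the second-to-last term with the last: ~·%% = ~%%, %%·~%% = %%~%%, …
So term 7 is ~%%%%~%%·%%~%%~%%%%~%%.

~%%%%~%%%%~%%~%%%%~%%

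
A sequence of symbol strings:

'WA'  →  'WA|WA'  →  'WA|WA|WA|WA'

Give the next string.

WA|WA|WA|WA|WA|WA|WA|WA

s(k+1) = s(k)·|·s(k) — each term doubles the last with '|' between the halves.
One more doubling of WA|WA|WA|WA gives the answer.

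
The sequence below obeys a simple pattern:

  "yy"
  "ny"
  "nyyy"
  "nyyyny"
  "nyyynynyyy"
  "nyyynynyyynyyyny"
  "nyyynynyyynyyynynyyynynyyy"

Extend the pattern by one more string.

This is a Fibonacci-style word recurrence s(k) = s(k−1)·s(k−2): e.g. ny·yy = nyyy.
Continuing: nyyynynyyynyyynynyyynynyyy · nyyynynyyynyyyny gives term 8.

nyyynynyyynyyynynyyynynyyynyyynynyyynyyyny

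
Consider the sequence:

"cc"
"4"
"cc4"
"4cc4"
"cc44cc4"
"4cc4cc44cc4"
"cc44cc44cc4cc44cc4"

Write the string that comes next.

This is a Fibonacci-style word recurrence s(k) = s(k−2)·s(k−1): e.g. cc·4 = cc4.
So term 8 is 4cc4cc44cc4·cc44cc44cc4cc44cc4.

4cc4cc44cc4cc44cc44cc4cc44cc4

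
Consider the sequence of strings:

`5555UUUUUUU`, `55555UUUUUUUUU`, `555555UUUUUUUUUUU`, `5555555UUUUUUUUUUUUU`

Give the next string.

The n-th term is n+1 5's then 2n+1 U's, where the shown terms are n = 3, 4, 5, 6.
For the next term, n = 7, so the run lengths are 8, 15.

55555555UUUUUUUUUUUUUUU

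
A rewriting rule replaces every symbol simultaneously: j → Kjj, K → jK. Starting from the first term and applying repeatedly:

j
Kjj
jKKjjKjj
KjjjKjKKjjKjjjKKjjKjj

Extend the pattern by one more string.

jKKjjKjjKjjjKKjjjKjKKjjKjjjKKjjKjjKjjjKjKKjjKjjjKKjjKjj

φ(KjjjKjKKjjKjjjKKjjKjj) expands symbol-by-symbol to jK Kjj Kjj Kjj jK Kjj jK jK Kjj Kjj jK Kjj Kjj Kjj jK jK Kjj Kjj jK Kjj Kjj; joining the 21 pieces gives the next term.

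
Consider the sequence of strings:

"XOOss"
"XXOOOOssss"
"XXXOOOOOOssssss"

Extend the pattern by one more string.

XXXXOOOOOOOOssssssss

Term n consists of n X's, followed by 2n O's, followed by 2n s's (n = 1, 2, …).
Setting n = 4 gives 4, 8, 8 characters in each block.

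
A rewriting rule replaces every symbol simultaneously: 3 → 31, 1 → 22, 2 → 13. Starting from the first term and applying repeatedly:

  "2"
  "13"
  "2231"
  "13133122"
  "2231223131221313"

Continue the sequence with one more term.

13133122131331223122131322312231

φ(2231223131221313) expands symbol-by-symbol to 13 13 31 22 13 13 31 22 31 22 13 13 22 31 22 31; joining the 16 pieces gives the next term.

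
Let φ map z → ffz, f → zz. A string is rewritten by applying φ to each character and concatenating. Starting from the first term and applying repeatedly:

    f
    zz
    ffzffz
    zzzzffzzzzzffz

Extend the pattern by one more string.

Rewriting the 14 symbols of zzzzffzzzzzffz one by one yields ffz ffz ffz ffz zz zz ffz ffz ffz ffz ffz zz zz ffz; concatenated:

ffzffzffzffzzzzzffzffzffzffzffzzzzzffz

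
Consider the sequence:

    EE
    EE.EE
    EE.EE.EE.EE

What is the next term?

Every step duplicates the string with '.' between the halves.
One more doubling of EE.EE.EE.EE gives the answer.

EE.EE.EE.EE.EE.EE.EE.EE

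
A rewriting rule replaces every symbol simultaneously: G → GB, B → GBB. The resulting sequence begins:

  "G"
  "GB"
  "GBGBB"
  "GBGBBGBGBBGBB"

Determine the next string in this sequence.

φ(GBGBBGBGBBGBB) expands symbol-by-symbol to GB GBB GB GBB GBB GB GBB GB GBB GBB GB GBB GBB; joining the 13 pieces gives the next term.

GBGBBGBGBBGBBGBGBBGBGBBGBBGBGBBGBB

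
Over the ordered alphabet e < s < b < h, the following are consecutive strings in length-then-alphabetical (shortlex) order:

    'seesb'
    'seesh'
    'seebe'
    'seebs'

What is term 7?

seehe

Stepping forward 3 times from seebs: seebs → seebb → seebh, then the target.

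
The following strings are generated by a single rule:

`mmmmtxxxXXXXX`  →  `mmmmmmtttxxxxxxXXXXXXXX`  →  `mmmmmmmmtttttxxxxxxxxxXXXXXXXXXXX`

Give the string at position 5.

mmmmmmmmmmmmtttttttttxxxxxxxxxxxxxxxXXXXXXXXXXXXXXXXX

Term n consists of 2n+2 m's, followed by 2n-1 t's, followed by 3n x's, followed by 3n+2 X's (n = 1, 2, …).
Setting n = 5 gives 12, 9, 15, 17 characters in each block.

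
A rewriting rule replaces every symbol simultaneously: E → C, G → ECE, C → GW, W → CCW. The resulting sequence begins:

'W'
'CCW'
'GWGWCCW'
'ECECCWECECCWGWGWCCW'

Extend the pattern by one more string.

Rewriting the 19 symbols of ECECCWECECCWGWGWCCW one by one yields C GW C GW GW CCW C GW C GW GW CCW ECE CCW ECE CCW GW GW CCW; concatenated:

CGWCGWGWCCWCGWCGWGWCCWECECCWECECCWGWGWCCW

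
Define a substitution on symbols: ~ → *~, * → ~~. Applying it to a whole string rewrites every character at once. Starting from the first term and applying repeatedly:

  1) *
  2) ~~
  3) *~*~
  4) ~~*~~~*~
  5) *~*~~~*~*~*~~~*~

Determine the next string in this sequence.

Replace each of the 16 characters of *~*~~~*~*~*~~~*~ in place — ~~ *~ ~~ *~ *~ *~ ~~ *~ ~~ *~ ~~ *~ *~ *~ ~~ *~ — and concatenate.

~~*~~~*~*~*~~~*~~~*~~~*~*~*~~~*~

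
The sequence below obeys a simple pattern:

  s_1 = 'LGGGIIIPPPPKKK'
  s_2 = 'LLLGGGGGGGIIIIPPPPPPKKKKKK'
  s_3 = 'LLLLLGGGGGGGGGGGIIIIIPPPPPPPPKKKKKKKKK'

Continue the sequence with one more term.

Reading off run lengths: L runs 1, 3, 5; G runs 3, 7, 11; I runs 3, 4, 5; P runs 4, 6, 8; K runs 3, 6, 9 — each is linear in n (n = 1, 2, …).
For the next term, n = 4, so the run lengths are 7, 15, 6, 10, 12.

LLLLLLLGGGGGGGGGGGGGGGIIIIIIPPPPPPPPPPKKKKKKKKKKKK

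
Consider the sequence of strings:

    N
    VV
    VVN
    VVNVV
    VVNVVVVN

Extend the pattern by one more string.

VVNVVVVNVVNVV

This is a Fibonacci-style word recurrence s(k) = s(k−1)·s(k−2): e.g. VV·N = VVN.
The next term joins VVNVVVVN and VVNVV.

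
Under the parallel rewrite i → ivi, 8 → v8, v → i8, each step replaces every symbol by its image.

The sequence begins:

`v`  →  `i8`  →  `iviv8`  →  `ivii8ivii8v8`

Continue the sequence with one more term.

ivii8iviiviv8ivii8iviiviv8i8v8

Expanding ivii8ivii8v8: i→ivi, v→i8, i→ivi, i→ivi, 8→v8, i→ivi, v→i8, i→ivi, i→ivi, 8→v8, v→i8, 8→v8. Concatenated: ivi i8 ivi ivi v8 ivi i8 ivi ivi v8 i8 v8.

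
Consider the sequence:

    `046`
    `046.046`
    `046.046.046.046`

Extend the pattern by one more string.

Every step duplicates the string with '.' between the halves.
So the next term is two copies of 046.046.046.046 with '.' between the halves.

046.046.046.046.046.046.046.046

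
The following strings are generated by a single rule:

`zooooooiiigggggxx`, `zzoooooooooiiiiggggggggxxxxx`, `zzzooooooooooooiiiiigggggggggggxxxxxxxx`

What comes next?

The n-th term is n z's then 3n+3 o's then n+2 i's then 3n+2 g's then 3n-1 x's (n = 1, 2, …).
Setting n = 4 gives 4, 15, 6, 14, 11 characters in each block.

zzzzoooooooooooooooiiiiiiggggggggggggggxxxxxxxxxxx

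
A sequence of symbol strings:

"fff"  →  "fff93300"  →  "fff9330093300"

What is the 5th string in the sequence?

Each term is the previous one with 93300 appended.
From fff9330093300, 2 further steps: fff9330093300 → fff933009330093300 → (answer).

fff93300933009330093300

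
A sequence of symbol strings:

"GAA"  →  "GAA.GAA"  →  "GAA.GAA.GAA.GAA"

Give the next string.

Every step duplicates the string with '.' between the halves.
So the next term is two copies of GAA.GAA.GAA.GAA with '.' between the halves.

GAA.GAA.GAA.GAA.GAA.GAA.GAA.GAA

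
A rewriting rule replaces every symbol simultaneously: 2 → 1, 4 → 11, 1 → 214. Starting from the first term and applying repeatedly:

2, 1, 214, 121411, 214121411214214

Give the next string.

121411214121411214214121411121411

φ(214121411214214) expands symbol-by-symbol to 1 214 11 214 1 214 11 214 214 1 214 11 1 214 11; joining the 15 pieces gives the next term.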